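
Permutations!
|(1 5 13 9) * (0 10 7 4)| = |(0 10 7 4)(1 5 13 9)| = 4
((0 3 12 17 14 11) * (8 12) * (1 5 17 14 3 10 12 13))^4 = ((0 10 12 14 11)(1 5 17 3 8 13))^4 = (0 11 14 12 10)(1 8 17)(3 5 13)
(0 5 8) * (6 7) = (0 5 8)(6 7) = [5, 1, 2, 3, 4, 8, 7, 6, 0]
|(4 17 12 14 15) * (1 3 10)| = |(1 3 10)(4 17 12 14 15)| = 15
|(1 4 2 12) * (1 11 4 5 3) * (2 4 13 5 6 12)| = 7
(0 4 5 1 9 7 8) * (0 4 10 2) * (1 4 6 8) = (0 10 2)(1 9 7)(4 5)(6 8) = [10, 9, 0, 3, 5, 4, 8, 1, 6, 7, 2]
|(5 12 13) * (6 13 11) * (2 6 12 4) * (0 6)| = 6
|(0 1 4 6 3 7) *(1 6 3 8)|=7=|(0 6 8 1 4 3 7)|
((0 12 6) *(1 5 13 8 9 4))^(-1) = ((0 12 6)(1 5 13 8 9 4))^(-1) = (0 6 12)(1 4 9 8 13 5)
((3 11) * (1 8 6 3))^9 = (1 11 3 6 8)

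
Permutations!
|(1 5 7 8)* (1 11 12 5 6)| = 10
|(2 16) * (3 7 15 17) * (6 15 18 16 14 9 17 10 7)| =11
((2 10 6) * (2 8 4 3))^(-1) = ((2 10 6 8 4 3))^(-1) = (2 3 4 8 6 10)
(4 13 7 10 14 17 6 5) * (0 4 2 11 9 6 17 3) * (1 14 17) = (0 4 13 7 10 17 1 14 3)(2 11 9 6 5) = [4, 14, 11, 0, 13, 2, 5, 10, 8, 6, 17, 9, 12, 7, 3, 15, 16, 1]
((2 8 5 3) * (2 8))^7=((3 8 5))^7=(3 8 5)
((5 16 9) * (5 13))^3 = (5 13 9 16)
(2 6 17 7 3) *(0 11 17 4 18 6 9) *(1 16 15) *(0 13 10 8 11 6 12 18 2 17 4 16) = [6, 0, 9, 17, 2, 5, 16, 3, 11, 13, 8, 4, 18, 10, 14, 1, 15, 7, 12] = (0 6 16 15 1)(2 9 13 10 8 11 4)(3 17 7)(12 18)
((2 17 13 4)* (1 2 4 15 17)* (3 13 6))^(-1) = (1 2)(3 6 17 15 13)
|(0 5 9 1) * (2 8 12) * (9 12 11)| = 8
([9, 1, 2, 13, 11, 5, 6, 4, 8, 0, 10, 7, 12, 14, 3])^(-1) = (0 9)(3 14 13)(4 7 11)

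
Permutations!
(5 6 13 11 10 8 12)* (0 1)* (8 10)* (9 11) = (0 1)(5 6 13 9 11 8 12) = [1, 0, 2, 3, 4, 6, 13, 7, 12, 11, 10, 8, 5, 9]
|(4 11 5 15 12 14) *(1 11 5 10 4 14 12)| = |(1 11 10 4 5 15)| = 6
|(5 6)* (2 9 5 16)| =|(2 9 5 6 16)| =5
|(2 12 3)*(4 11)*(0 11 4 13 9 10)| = 15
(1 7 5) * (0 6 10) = (0 6 10)(1 7 5) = [6, 7, 2, 3, 4, 1, 10, 5, 8, 9, 0]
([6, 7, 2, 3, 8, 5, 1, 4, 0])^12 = [0, 1, 2, 3, 4, 5, 6, 7, 8]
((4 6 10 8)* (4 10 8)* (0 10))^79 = ((0 10 4 6 8))^79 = (0 8 6 4 10)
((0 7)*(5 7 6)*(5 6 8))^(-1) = (0 7 5 8)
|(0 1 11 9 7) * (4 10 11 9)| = |(0 1 9 7)(4 10 11)| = 12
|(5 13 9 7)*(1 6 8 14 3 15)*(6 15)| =|(1 15)(3 6 8 14)(5 13 9 7)| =4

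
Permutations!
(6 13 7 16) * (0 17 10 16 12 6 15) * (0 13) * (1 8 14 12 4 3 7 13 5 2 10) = (0 17 1 8 14 12 6)(2 10 16 15 5)(3 7 4) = [17, 8, 10, 7, 3, 2, 0, 4, 14, 9, 16, 11, 6, 13, 12, 5, 15, 1]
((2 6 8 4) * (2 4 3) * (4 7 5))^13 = ((2 6 8 3)(4 7 5))^13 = (2 6 8 3)(4 7 5)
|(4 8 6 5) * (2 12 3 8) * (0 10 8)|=|(0 10 8 6 5 4 2 12 3)|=9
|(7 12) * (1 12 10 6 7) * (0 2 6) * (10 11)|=|(0 2 6 7 11 10)(1 12)|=6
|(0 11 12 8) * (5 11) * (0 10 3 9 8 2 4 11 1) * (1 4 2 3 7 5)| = |(0 1)(3 9 8 10 7 5 4 11 12)| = 18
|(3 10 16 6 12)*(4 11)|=10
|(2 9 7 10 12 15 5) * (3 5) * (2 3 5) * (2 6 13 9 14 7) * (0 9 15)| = |(0 9 2 14 7 10 12)(3 6 13 15 5)| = 35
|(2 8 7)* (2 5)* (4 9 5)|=6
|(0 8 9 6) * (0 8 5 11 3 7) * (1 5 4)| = 21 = |(0 4 1 5 11 3 7)(6 8 9)|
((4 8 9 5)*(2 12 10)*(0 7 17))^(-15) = ((0 7 17)(2 12 10)(4 8 9 5))^(-15) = (17)(4 8 9 5)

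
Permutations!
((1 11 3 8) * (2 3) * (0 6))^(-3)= ((0 6)(1 11 2 3 8))^(-3)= (0 6)(1 2 8 11 3)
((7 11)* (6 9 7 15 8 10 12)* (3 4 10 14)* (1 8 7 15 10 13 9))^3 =(1 3 9 11 6 14 13 7 12 8 4 15 10)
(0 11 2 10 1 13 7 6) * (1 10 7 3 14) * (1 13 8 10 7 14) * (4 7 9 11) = (0 4 7 6)(1 8 10 9 11 2 14 13 3) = [4, 8, 14, 1, 7, 5, 0, 6, 10, 11, 9, 2, 12, 3, 13]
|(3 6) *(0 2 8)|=|(0 2 8)(3 6)|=6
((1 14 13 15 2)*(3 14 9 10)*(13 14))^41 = ((1 9 10 3 13 15 2))^41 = (1 2 15 13 3 10 9)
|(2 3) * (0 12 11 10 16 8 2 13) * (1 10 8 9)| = 28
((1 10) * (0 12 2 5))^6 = ((0 12 2 5)(1 10))^6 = (0 2)(5 12)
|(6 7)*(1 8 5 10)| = 4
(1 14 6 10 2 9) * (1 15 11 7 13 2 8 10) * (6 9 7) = (1 14 9 15 11 6)(2 7 13)(8 10) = [0, 14, 7, 3, 4, 5, 1, 13, 10, 15, 8, 6, 12, 2, 9, 11]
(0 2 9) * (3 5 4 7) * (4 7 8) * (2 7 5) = [7, 1, 9, 2, 8, 5, 6, 3, 4, 0] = (0 7 3 2 9)(4 8)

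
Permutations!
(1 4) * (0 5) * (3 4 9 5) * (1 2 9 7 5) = [3, 7, 9, 4, 2, 0, 6, 5, 8, 1] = (0 3 4 2 9 1 7 5)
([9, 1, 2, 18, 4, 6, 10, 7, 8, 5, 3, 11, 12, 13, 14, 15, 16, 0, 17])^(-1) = [17, 1, 2, 10, 4, 9, 5, 7, 8, 0, 6, 11, 12, 13, 14, 15, 16, 18, 3]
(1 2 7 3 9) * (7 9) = [0, 2, 9, 7, 4, 5, 6, 3, 8, 1] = (1 2 9)(3 7)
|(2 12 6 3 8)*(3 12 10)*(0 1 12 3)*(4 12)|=|(0 1 4 12 6 3 8 2 10)|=9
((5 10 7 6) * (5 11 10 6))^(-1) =(5 7 10 11 6)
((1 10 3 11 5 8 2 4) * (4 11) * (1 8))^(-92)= ((1 10 3 4 8 2 11 5))^(-92)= (1 8)(2 10)(3 11)(4 5)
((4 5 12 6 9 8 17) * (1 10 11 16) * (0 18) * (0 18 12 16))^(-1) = (18)(0 11 10 1 16 5 4 17 8 9 6 12)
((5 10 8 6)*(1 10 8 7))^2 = ((1 10 7)(5 8 6))^2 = (1 7 10)(5 6 8)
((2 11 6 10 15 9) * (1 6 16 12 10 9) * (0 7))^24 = (1 12 2)(6 10 11)(9 15 16)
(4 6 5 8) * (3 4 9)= (3 4 6 5 8 9)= [0, 1, 2, 4, 6, 8, 5, 7, 9, 3]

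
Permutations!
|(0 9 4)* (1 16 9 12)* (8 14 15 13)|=12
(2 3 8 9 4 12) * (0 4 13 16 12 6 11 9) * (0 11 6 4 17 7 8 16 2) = [17, 1, 3, 16, 4, 5, 6, 8, 11, 13, 10, 9, 0, 2, 14, 15, 12, 7] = (0 17 7 8 11 9 13 2 3 16 12)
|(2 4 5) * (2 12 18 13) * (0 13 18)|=|(18)(0 13 2 4 5 12)|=6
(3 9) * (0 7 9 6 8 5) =(0 7 9 3 6 8 5) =[7, 1, 2, 6, 4, 0, 8, 9, 5, 3]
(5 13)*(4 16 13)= (4 16 13 5)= [0, 1, 2, 3, 16, 4, 6, 7, 8, 9, 10, 11, 12, 5, 14, 15, 13]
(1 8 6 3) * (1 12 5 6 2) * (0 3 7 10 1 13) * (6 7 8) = (0 3 12 5 7 10 1 6 8 2 13) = [3, 6, 13, 12, 4, 7, 8, 10, 2, 9, 1, 11, 5, 0]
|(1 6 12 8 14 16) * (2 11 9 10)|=12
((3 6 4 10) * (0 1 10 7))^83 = (0 7 4 6 3 10 1)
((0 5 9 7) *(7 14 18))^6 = (18) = ((0 5 9 14 18 7))^6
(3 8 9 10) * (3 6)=(3 8 9 10 6)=[0, 1, 2, 8, 4, 5, 3, 7, 9, 10, 6]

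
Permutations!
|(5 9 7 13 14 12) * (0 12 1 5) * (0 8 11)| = |(0 12 8 11)(1 5 9 7 13 14)| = 12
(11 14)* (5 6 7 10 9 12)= [0, 1, 2, 3, 4, 6, 7, 10, 8, 12, 9, 14, 5, 13, 11]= (5 6 7 10 9 12)(11 14)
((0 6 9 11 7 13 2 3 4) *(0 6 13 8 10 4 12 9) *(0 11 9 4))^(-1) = (0 10 8 7 11 6 4 12 3 2 13)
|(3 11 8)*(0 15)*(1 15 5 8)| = 7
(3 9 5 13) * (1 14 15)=(1 14 15)(3 9 5 13)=[0, 14, 2, 9, 4, 13, 6, 7, 8, 5, 10, 11, 12, 3, 15, 1]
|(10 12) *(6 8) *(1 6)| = 6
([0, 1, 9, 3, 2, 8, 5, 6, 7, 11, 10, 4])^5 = (2 9 11 4)(5 8 7 6)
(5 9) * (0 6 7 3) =(0 6 7 3)(5 9) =[6, 1, 2, 0, 4, 9, 7, 3, 8, 5]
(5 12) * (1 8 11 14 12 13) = [0, 8, 2, 3, 4, 13, 6, 7, 11, 9, 10, 14, 5, 1, 12] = (1 8 11 14 12 5 13)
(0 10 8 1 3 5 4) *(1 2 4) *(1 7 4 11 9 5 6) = (0 10 8 2 11 9 5 7 4)(1 3 6) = [10, 3, 11, 6, 0, 7, 1, 4, 2, 5, 8, 9]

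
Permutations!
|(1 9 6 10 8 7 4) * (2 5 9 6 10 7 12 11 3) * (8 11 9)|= 8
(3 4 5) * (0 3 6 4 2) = (0 3 2)(4 5 6) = [3, 1, 0, 2, 5, 6, 4]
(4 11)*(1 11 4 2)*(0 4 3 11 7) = (0 4 3 11 2 1 7) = [4, 7, 1, 11, 3, 5, 6, 0, 8, 9, 10, 2]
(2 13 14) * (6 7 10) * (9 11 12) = (2 13 14)(6 7 10)(9 11 12) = [0, 1, 13, 3, 4, 5, 7, 10, 8, 11, 6, 12, 9, 14, 2]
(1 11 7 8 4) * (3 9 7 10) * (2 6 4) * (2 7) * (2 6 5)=(1 11 10 3 9 6 4)(2 5)(7 8)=[0, 11, 5, 9, 1, 2, 4, 8, 7, 6, 3, 10]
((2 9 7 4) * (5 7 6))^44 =((2 9 6 5 7 4))^44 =(2 6 7)(4 9 5)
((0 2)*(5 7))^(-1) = (0 2)(5 7) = ((0 2)(5 7))^(-1)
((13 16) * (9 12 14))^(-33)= ((9 12 14)(13 16))^(-33)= (13 16)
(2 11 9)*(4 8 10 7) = [0, 1, 11, 3, 8, 5, 6, 4, 10, 2, 7, 9] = (2 11 9)(4 8 10 7)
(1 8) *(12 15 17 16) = (1 8)(12 15 17 16) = [0, 8, 2, 3, 4, 5, 6, 7, 1, 9, 10, 11, 15, 13, 14, 17, 12, 16]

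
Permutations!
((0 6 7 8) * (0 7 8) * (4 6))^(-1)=((0 4 6 8 7))^(-1)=(0 7 8 6 4)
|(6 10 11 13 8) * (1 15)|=10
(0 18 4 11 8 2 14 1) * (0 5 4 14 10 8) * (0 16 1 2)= (0 18 14 2 10 8)(1 5 4 11 16)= [18, 5, 10, 3, 11, 4, 6, 7, 0, 9, 8, 16, 12, 13, 2, 15, 1, 17, 14]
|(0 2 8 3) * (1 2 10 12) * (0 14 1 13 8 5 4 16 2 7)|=36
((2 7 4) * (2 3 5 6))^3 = ((2 7 4 3 5 6))^3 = (2 3)(4 6)(5 7)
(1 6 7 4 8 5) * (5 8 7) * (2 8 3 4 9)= (1 6 5)(2 8 3 4 7 9)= [0, 6, 8, 4, 7, 1, 5, 9, 3, 2]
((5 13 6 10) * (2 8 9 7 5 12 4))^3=((2 8 9 7 5 13 6 10 12 4))^3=(2 7 6 4 9 13 12 8 5 10)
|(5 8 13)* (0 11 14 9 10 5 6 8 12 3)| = 24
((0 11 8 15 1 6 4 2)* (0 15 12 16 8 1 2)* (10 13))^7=((0 11 1 6 4)(2 15)(8 12 16)(10 13))^7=(0 1 4 11 6)(2 15)(8 12 16)(10 13)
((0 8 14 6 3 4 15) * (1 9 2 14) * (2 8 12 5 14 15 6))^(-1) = ((0 12 5 14 2 15)(1 9 8)(3 4 6))^(-1) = (0 15 2 14 5 12)(1 8 9)(3 6 4)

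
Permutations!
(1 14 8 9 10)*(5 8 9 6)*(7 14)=(1 7 14 9 10)(5 8 6)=[0, 7, 2, 3, 4, 8, 5, 14, 6, 10, 1, 11, 12, 13, 9]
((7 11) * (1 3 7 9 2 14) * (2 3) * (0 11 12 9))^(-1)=(0 11)(1 14 2)(3 9 12 7)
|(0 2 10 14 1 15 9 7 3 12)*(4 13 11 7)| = 13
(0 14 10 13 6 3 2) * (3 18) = [14, 1, 0, 2, 4, 5, 18, 7, 8, 9, 13, 11, 12, 6, 10, 15, 16, 17, 3] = (0 14 10 13 6 18 3 2)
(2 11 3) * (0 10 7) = (0 10 7)(2 11 3) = [10, 1, 11, 2, 4, 5, 6, 0, 8, 9, 7, 3]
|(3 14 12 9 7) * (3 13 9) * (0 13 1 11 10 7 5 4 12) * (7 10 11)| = |(0 13 9 5 4 12 3 14)(1 7)| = 8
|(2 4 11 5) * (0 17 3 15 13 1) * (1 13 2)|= 9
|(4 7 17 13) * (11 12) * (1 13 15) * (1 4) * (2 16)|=4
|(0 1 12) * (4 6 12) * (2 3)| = |(0 1 4 6 12)(2 3)| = 10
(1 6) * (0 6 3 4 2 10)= (0 6 1 3 4 2 10)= [6, 3, 10, 4, 2, 5, 1, 7, 8, 9, 0]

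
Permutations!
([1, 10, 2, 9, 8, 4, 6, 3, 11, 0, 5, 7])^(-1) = [9, 0, 2, 7, 5, 10, 6, 11, 4, 3, 1, 8]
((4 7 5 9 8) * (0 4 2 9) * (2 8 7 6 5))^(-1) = (0 5 6 4)(2 7 9)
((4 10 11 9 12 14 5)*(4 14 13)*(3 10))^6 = ((3 10 11 9 12 13 4)(5 14))^6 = (14)(3 4 13 12 9 11 10)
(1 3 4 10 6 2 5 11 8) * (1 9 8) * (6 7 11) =(1 3 4 10 7 11)(2 5 6)(8 9) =[0, 3, 5, 4, 10, 6, 2, 11, 9, 8, 7, 1]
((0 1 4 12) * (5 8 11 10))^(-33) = (0 12 4 1)(5 10 11 8)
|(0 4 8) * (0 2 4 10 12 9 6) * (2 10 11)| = |(0 11 2 4 8 10 12 9 6)| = 9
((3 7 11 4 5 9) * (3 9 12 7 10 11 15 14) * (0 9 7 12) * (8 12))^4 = (0 14 4 7 10)(3 5 15 11 9)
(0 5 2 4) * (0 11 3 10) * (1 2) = [5, 2, 4, 10, 11, 1, 6, 7, 8, 9, 0, 3] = (0 5 1 2 4 11 3 10)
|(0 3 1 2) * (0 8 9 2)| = 3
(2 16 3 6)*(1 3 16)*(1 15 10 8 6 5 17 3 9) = [0, 9, 15, 5, 4, 17, 2, 7, 6, 1, 8, 11, 12, 13, 14, 10, 16, 3] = (1 9)(2 15 10 8 6)(3 5 17)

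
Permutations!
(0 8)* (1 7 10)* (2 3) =(0 8)(1 7 10)(2 3) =[8, 7, 3, 2, 4, 5, 6, 10, 0, 9, 1]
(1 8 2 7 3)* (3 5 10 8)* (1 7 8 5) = (1 3 7)(2 8)(5 10) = [0, 3, 8, 7, 4, 10, 6, 1, 2, 9, 5]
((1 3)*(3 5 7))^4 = (7)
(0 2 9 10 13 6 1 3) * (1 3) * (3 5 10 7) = (0 2 9 7 3)(5 10 13 6) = [2, 1, 9, 0, 4, 10, 5, 3, 8, 7, 13, 11, 12, 6]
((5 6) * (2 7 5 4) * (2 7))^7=(4 6 5 7)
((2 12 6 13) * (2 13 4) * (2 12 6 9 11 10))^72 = (13)(2 4 9 10 6 12 11) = ((13)(2 6 4 12 9 11 10))^72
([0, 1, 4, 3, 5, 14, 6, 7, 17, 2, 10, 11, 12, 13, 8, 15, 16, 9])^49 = (17)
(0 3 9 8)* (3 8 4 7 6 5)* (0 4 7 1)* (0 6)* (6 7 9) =(9)(0 8 4 1 7)(3 6 5) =[8, 7, 2, 6, 1, 3, 5, 0, 4, 9]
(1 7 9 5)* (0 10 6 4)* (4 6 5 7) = [10, 4, 2, 3, 0, 1, 6, 9, 8, 7, 5] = (0 10 5 1 4)(7 9)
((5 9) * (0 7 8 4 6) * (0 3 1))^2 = (9)(0 8 6 1 7 4 3) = ((0 7 8 4 6 3 1)(5 9))^2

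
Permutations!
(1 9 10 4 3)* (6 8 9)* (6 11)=(1 11 6 8 9 10 4 3)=[0, 11, 2, 1, 3, 5, 8, 7, 9, 10, 4, 6]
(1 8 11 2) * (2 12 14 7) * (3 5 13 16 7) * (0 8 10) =(0 8 11 12 14 3 5 13 16 7 2 1 10) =[8, 10, 1, 5, 4, 13, 6, 2, 11, 9, 0, 12, 14, 16, 3, 15, 7]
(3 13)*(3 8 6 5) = (3 13 8 6 5) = [0, 1, 2, 13, 4, 3, 5, 7, 6, 9, 10, 11, 12, 8]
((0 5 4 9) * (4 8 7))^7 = (0 5 8 7 4 9)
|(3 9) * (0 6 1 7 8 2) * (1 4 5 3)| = |(0 6 4 5 3 9 1 7 8 2)| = 10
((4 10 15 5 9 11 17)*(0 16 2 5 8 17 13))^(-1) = (0 13 11 9 5 2 16)(4 17 8 15 10)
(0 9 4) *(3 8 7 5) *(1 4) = [9, 4, 2, 8, 0, 3, 6, 5, 7, 1] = (0 9 1 4)(3 8 7 5)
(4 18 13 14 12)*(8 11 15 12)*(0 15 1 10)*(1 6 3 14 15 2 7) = (0 2 7 1 10)(3 14 8 11 6)(4 18 13 15 12) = [2, 10, 7, 14, 18, 5, 3, 1, 11, 9, 0, 6, 4, 15, 8, 12, 16, 17, 13]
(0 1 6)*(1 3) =(0 3 1 6) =[3, 6, 2, 1, 4, 5, 0]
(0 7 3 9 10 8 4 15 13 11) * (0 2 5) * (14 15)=[7, 1, 5, 9, 14, 0, 6, 3, 4, 10, 8, 2, 12, 11, 15, 13]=(0 7 3 9 10 8 4 14 15 13 11 2 5)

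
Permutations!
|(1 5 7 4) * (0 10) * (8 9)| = |(0 10)(1 5 7 4)(8 9)| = 4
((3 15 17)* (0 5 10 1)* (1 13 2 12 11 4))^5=((0 5 10 13 2 12 11 4 1)(3 15 17))^5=(0 12 5 11 10 4 13 1 2)(3 17 15)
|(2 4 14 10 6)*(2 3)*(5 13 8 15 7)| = |(2 4 14 10 6 3)(5 13 8 15 7)| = 30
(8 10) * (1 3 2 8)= (1 3 2 8 10)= [0, 3, 8, 2, 4, 5, 6, 7, 10, 9, 1]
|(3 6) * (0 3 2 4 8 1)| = 7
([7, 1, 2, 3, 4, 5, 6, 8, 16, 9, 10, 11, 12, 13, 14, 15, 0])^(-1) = (0 16 8 7)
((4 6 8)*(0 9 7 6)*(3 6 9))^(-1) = (0 4 8 6 3)(7 9)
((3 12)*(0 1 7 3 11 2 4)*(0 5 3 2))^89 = (0 11 12 3 5 4 2 7 1)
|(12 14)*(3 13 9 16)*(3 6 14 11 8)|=|(3 13 9 16 6 14 12 11 8)|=9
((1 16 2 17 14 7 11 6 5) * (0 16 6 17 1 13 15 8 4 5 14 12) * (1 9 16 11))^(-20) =((0 11 17 12)(1 6 14 7)(2 9 16)(4 5 13 15 8))^(-20) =(17)(2 9 16)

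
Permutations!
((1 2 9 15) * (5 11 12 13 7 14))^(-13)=(1 15 9 2)(5 14 7 13 12 11)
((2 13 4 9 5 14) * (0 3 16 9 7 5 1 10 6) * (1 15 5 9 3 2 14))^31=(0 10 5 9 4 2 6 1 15 7 13)(3 16)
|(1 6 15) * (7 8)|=|(1 6 15)(7 8)|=6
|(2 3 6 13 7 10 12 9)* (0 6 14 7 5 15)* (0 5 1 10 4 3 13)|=12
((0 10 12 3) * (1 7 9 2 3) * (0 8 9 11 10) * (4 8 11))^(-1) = (1 12 10 11 3 2 9 8 4 7)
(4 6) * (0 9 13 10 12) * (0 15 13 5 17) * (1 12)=(0 9 5 17)(1 12 15 13 10)(4 6)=[9, 12, 2, 3, 6, 17, 4, 7, 8, 5, 1, 11, 15, 10, 14, 13, 16, 0]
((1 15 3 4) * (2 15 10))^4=(1 3 2)(4 15 10)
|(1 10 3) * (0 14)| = |(0 14)(1 10 3)| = 6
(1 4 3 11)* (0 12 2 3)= (0 12 2 3 11 1 4)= [12, 4, 3, 11, 0, 5, 6, 7, 8, 9, 10, 1, 2]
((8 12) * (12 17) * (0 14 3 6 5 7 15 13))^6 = (17)(0 15 5 3)(6 14 13 7) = ((0 14 3 6 5 7 15 13)(8 17 12))^6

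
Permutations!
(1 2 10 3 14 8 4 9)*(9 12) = (1 2 10 3 14 8 4 12 9) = [0, 2, 10, 14, 12, 5, 6, 7, 4, 1, 3, 11, 9, 13, 8]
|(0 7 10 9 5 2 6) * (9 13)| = 8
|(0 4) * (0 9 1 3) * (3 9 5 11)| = |(0 4 5 11 3)(1 9)| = 10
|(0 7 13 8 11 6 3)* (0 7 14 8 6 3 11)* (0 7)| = |(0 14 8 7 13 6 11 3)| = 8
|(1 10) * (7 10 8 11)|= 5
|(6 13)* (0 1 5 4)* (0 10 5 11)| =6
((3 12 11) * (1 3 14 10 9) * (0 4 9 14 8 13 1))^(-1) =(0 9 4)(1 13 8 11 12 3)(10 14)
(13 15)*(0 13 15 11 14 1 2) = (15)(0 13 11 14 1 2) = [13, 2, 0, 3, 4, 5, 6, 7, 8, 9, 10, 14, 12, 11, 1, 15]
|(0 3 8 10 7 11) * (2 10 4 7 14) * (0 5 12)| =24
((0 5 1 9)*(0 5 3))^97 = ((0 3)(1 9 5))^97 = (0 3)(1 9 5)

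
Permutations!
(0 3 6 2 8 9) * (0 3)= (2 8 9 3 6)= [0, 1, 8, 6, 4, 5, 2, 7, 9, 3]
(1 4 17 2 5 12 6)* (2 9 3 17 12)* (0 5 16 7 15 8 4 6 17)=(0 5 2 16 7 15 8 4 12 17 9 3)(1 6)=[5, 6, 16, 0, 12, 2, 1, 15, 4, 3, 10, 11, 17, 13, 14, 8, 7, 9]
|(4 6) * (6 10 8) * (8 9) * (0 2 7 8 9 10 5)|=|(10)(0 2 7 8 6 4 5)|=7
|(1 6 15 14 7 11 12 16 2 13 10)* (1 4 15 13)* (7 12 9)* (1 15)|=15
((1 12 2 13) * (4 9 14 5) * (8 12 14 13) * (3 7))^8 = (1 5 9)(2 12 8)(4 13 14) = ((1 14 5 4 9 13)(2 8 12)(3 7))^8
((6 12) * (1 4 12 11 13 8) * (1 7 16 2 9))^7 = (1 7 6 9 8 12 2 13 4 16 11) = ((1 4 12 6 11 13 8 7 16 2 9))^7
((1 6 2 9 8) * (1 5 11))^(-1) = ((1 6 2 9 8 5 11))^(-1) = (1 11 5 8 9 2 6)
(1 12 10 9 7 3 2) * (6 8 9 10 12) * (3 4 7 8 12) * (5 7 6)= (1 5 7 4 6 12 3 2)(8 9)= [0, 5, 1, 2, 6, 7, 12, 4, 9, 8, 10, 11, 3]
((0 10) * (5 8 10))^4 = ((0 5 8 10))^4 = (10)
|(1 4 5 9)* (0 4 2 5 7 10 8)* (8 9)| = 9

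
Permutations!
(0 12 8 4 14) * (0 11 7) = (0 12 8 4 14 11 7) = [12, 1, 2, 3, 14, 5, 6, 0, 4, 9, 10, 7, 8, 13, 11]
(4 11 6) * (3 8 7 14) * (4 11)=(3 8 7 14)(6 11)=[0, 1, 2, 8, 4, 5, 11, 14, 7, 9, 10, 6, 12, 13, 3]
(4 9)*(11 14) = (4 9)(11 14) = [0, 1, 2, 3, 9, 5, 6, 7, 8, 4, 10, 14, 12, 13, 11]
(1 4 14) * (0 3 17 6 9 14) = [3, 4, 2, 17, 0, 5, 9, 7, 8, 14, 10, 11, 12, 13, 1, 15, 16, 6] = (0 3 17 6 9 14 1 4)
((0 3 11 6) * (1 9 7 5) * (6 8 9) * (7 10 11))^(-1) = (0 6 1 5 7 3)(8 11 10 9)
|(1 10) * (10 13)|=|(1 13 10)|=3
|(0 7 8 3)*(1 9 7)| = |(0 1 9 7 8 3)| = 6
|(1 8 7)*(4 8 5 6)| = |(1 5 6 4 8 7)| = 6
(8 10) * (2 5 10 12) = (2 5 10 8 12) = [0, 1, 5, 3, 4, 10, 6, 7, 12, 9, 8, 11, 2]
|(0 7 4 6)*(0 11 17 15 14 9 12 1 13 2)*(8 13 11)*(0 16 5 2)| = |(0 7 4 6 8 13)(1 11 17 15 14 9 12)(2 16 5)| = 42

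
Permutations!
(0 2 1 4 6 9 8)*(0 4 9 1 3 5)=[2, 9, 3, 5, 6, 0, 1, 7, 4, 8]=(0 2 3 5)(1 9 8 4 6)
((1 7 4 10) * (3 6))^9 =(1 7 4 10)(3 6)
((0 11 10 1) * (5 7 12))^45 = (12)(0 11 10 1)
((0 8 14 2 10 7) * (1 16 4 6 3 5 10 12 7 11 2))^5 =((0 8 14 1 16 4 6 3 5 10 11 2 12 7))^5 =(0 4 11 8 6 2 14 3 12 1 5 7 16 10)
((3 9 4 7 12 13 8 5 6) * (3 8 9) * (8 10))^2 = (4 12 9 7 13)(5 10)(6 8)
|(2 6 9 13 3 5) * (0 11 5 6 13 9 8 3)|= |(0 11 5 2 13)(3 6 8)|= 15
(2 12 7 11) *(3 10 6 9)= (2 12 7 11)(3 10 6 9)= [0, 1, 12, 10, 4, 5, 9, 11, 8, 3, 6, 2, 7]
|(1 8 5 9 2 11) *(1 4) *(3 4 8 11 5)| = 15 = |(1 11 8 3 4)(2 5 9)|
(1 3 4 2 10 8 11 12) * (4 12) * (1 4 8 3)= (2 10 3 12 4)(8 11)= [0, 1, 10, 12, 2, 5, 6, 7, 11, 9, 3, 8, 4]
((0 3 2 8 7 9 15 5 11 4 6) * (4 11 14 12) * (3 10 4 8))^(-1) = (0 6 4 10)(2 3)(5 15 9 7 8 12 14)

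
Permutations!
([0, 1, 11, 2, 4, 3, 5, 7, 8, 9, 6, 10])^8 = [0, 1, 10, 11, 4, 2, 3, 7, 8, 9, 5, 6]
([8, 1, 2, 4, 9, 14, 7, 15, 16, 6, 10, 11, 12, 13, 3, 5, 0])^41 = [16, 1, 2, 4, 9, 14, 7, 15, 0, 6, 10, 11, 12, 13, 3, 5, 8]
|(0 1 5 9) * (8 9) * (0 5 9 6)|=6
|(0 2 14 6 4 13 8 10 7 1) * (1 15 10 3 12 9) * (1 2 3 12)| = |(0 3 1)(2 14 6 4 13 8 12 9)(7 15 10)| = 24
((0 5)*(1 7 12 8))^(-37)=((0 5)(1 7 12 8))^(-37)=(0 5)(1 8 12 7)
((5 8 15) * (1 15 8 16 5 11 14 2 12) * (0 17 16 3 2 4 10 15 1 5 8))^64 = ((0 17 16 8)(2 12 5 3)(4 10 15 11 14))^64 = (17)(4 14 11 15 10)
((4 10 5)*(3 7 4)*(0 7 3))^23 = (0 10 7 5 4)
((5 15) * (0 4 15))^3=(0 5 15 4)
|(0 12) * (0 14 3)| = 4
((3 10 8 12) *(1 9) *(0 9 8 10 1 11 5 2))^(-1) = ((0 9 11 5 2)(1 8 12 3))^(-1) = (0 2 5 11 9)(1 3 12 8)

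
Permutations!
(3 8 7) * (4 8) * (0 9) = [9, 1, 2, 4, 8, 5, 6, 3, 7, 0] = (0 9)(3 4 8 7)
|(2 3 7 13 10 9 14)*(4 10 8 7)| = |(2 3 4 10 9 14)(7 13 8)| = 6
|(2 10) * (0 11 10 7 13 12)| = |(0 11 10 2 7 13 12)| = 7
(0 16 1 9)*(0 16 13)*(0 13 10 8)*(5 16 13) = [10, 9, 2, 3, 4, 16, 6, 7, 0, 13, 8, 11, 12, 5, 14, 15, 1] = (0 10 8)(1 9 13 5 16)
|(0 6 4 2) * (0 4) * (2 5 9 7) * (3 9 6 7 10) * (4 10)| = 9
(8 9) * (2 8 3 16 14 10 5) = [0, 1, 8, 16, 4, 2, 6, 7, 9, 3, 5, 11, 12, 13, 10, 15, 14] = (2 8 9 3 16 14 10 5)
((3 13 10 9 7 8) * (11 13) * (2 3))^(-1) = ((2 3 11 13 10 9 7 8))^(-1) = (2 8 7 9 10 13 11 3)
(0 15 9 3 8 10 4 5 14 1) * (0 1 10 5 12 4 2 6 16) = [15, 1, 6, 8, 12, 14, 16, 7, 5, 3, 2, 11, 4, 13, 10, 9, 0] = (0 15 9 3 8 5 14 10 2 6 16)(4 12)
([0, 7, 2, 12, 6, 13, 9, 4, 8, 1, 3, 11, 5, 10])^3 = (1 6 7 9 4)(3 13 12 10 5)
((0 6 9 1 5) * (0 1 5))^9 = ((0 6 9 5 1))^9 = (0 1 5 9 6)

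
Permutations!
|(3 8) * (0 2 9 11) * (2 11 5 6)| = |(0 11)(2 9 5 6)(3 8)| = 4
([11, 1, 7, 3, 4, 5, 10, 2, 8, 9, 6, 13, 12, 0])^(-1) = (0 13 11)(2 7)(6 10)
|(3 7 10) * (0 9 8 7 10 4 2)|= |(0 9 8 7 4 2)(3 10)|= 6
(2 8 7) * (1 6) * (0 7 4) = (0 7 2 8 4)(1 6) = [7, 6, 8, 3, 0, 5, 1, 2, 4]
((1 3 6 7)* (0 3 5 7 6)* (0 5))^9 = (0 1 7 5 3)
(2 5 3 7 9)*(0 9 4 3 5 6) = (0 9 2 6)(3 7 4) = [9, 1, 6, 7, 3, 5, 0, 4, 8, 2]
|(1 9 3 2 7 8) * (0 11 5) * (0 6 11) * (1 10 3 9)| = |(2 7 8 10 3)(5 6 11)| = 15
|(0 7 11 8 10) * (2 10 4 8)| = |(0 7 11 2 10)(4 8)| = 10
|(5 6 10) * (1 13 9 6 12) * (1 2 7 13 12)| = |(1 12 2 7 13 9 6 10 5)| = 9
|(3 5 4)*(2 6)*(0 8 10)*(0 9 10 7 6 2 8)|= |(3 5 4)(6 8 7)(9 10)|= 6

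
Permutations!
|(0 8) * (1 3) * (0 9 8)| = 2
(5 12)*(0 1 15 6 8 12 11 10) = (0 1 15 6 8 12 5 11 10) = [1, 15, 2, 3, 4, 11, 8, 7, 12, 9, 0, 10, 5, 13, 14, 6]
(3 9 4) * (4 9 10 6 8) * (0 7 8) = (0 7 8 4 3 10 6) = [7, 1, 2, 10, 3, 5, 0, 8, 4, 9, 6]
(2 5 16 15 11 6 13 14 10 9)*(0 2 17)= (0 2 5 16 15 11 6 13 14 10 9 17)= [2, 1, 5, 3, 4, 16, 13, 7, 8, 17, 9, 6, 12, 14, 10, 11, 15, 0]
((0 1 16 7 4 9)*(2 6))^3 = ((0 1 16 7 4 9)(2 6))^3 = (0 7)(1 4)(2 6)(9 16)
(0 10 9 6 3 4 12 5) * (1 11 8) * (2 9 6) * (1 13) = (0 10 6 3 4 12 5)(1 11 8 13)(2 9) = [10, 11, 9, 4, 12, 0, 3, 7, 13, 2, 6, 8, 5, 1]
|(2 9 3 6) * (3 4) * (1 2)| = 6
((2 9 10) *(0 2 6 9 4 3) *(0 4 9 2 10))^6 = (0 10 6 2 9)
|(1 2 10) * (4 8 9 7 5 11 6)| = 21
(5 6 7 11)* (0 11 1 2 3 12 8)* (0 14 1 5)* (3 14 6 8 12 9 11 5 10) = (0 5 8 6 7 10 3 9 11)(1 2 14) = [5, 2, 14, 9, 4, 8, 7, 10, 6, 11, 3, 0, 12, 13, 1]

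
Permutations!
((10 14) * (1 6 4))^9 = ((1 6 4)(10 14))^9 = (10 14)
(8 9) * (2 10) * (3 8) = (2 10)(3 8 9) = [0, 1, 10, 8, 4, 5, 6, 7, 9, 3, 2]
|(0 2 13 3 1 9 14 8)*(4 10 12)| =24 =|(0 2 13 3 1 9 14 8)(4 10 12)|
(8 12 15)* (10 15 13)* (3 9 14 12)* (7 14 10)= (3 9 10 15 8)(7 14 12 13)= [0, 1, 2, 9, 4, 5, 6, 14, 3, 10, 15, 11, 13, 7, 12, 8]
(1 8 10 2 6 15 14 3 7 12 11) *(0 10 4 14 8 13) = [10, 13, 6, 7, 14, 5, 15, 12, 4, 9, 2, 1, 11, 0, 3, 8] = (0 10 2 6 15 8 4 14 3 7 12 11 1 13)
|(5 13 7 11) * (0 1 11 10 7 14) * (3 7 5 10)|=14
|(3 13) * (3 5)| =3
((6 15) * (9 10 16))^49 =(6 15)(9 10 16)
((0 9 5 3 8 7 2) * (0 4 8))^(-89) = ((0 9 5 3)(2 4 8 7))^(-89) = (0 3 5 9)(2 7 8 4)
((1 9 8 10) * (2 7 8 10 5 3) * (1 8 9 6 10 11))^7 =((1 6 10 8 5 3 2 7 9 11))^7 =(1 7 5 6 9 3 10 11 2 8)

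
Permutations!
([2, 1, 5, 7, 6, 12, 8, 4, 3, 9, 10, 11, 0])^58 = [5, 1, 12, 6, 3, 0, 7, 8, 4, 9, 10, 11, 2]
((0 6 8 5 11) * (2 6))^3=(0 8)(2 5)(6 11)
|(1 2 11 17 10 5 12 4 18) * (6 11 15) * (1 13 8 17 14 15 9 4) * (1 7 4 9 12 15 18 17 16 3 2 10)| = |(1 10 5 15 6 11 14 18 13 8 16 3 2 12 7 4 17)| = 17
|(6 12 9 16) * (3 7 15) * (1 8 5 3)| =|(1 8 5 3 7 15)(6 12 9 16)| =12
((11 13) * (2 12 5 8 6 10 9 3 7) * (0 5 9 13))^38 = ((0 5 8 6 10 13 11)(2 12 9 3 7))^38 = (0 6 11 8 13 5 10)(2 3 12 7 9)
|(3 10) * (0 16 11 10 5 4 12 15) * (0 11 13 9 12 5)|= |(0 16 13 9 12 15 11 10 3)(4 5)|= 18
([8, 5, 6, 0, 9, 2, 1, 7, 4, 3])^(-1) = (0 3 9 4 8)(1 6 2 5)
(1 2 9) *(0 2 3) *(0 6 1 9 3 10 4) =(0 2 3 6 1 10 4) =[2, 10, 3, 6, 0, 5, 1, 7, 8, 9, 4]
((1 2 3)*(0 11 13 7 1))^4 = (0 1 11 2 13 3 7)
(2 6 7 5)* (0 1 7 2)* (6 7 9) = (0 1 9 6 2 7 5) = [1, 9, 7, 3, 4, 0, 2, 5, 8, 6]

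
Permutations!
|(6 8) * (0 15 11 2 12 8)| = |(0 15 11 2 12 8 6)| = 7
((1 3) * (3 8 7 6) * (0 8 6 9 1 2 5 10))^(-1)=(0 10 5 2 3 6 1 9 7 8)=((0 8 7 9 1 6 3 2 5 10))^(-1)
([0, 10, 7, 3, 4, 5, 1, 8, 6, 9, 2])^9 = (1 7)(2 6)(8 10)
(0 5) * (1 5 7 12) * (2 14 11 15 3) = [7, 5, 14, 2, 4, 0, 6, 12, 8, 9, 10, 15, 1, 13, 11, 3] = (0 7 12 1 5)(2 14 11 15 3)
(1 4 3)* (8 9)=(1 4 3)(8 9)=[0, 4, 2, 1, 3, 5, 6, 7, 9, 8]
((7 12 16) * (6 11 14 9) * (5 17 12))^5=((5 17 12 16 7)(6 11 14 9))^5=(17)(6 11 14 9)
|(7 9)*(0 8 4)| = |(0 8 4)(7 9)| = 6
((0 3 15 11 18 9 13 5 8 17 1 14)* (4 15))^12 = (0 14 1 17 8 5 13 9 18 11 15 4 3)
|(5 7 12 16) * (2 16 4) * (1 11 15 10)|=12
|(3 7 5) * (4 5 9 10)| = 6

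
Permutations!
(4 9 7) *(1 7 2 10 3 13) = (1 7 4 9 2 10 3 13) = [0, 7, 10, 13, 9, 5, 6, 4, 8, 2, 3, 11, 12, 1]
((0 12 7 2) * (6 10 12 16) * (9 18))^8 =((0 16 6 10 12 7 2)(9 18))^8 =(18)(0 16 6 10 12 7 2)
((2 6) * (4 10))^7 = (2 6)(4 10)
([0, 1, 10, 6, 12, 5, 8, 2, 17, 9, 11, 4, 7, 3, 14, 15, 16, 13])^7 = (2 10 11 4 12 7)(3 8 13 6 17)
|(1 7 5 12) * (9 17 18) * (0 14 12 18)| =9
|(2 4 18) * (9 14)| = |(2 4 18)(9 14)| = 6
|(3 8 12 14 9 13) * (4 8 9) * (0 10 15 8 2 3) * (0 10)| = 10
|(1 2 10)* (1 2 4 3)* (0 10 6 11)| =|(0 10 2 6 11)(1 4 3)| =15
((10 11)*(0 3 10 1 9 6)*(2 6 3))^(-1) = (0 6 2)(1 11 10 3 9)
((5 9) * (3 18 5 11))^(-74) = (3 18 5 9 11)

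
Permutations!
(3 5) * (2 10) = (2 10)(3 5) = [0, 1, 10, 5, 4, 3, 6, 7, 8, 9, 2]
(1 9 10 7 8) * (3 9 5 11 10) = (1 5 11 10 7 8)(3 9) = [0, 5, 2, 9, 4, 11, 6, 8, 1, 3, 7, 10]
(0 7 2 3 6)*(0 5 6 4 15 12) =(0 7 2 3 4 15 12)(5 6) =[7, 1, 3, 4, 15, 6, 5, 2, 8, 9, 10, 11, 0, 13, 14, 12]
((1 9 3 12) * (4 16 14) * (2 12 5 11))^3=((1 9 3 5 11 2 12)(4 16 14))^3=(16)(1 5 12 3 2 9 11)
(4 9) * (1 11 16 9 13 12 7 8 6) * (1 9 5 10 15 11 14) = (1 14)(4 13 12 7 8 6 9)(5 10 15 11 16) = [0, 14, 2, 3, 13, 10, 9, 8, 6, 4, 15, 16, 7, 12, 1, 11, 5]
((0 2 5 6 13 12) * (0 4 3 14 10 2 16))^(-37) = (0 16)(2 10 14 3 4 12 13 6 5)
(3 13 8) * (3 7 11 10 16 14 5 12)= (3 13 8 7 11 10 16 14 5 12)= [0, 1, 2, 13, 4, 12, 6, 11, 7, 9, 16, 10, 3, 8, 5, 15, 14]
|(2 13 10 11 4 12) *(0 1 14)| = 6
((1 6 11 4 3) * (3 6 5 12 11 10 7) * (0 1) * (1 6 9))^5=(1 9 4 11 12 5)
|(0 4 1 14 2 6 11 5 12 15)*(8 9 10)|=30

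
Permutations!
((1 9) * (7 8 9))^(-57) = ((1 7 8 9))^(-57) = (1 9 8 7)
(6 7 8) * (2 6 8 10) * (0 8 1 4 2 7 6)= (0 8 1 4 2)(7 10)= [8, 4, 0, 3, 2, 5, 6, 10, 1, 9, 7]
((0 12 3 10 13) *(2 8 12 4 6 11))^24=((0 4 6 11 2 8 12 3 10 13))^24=(0 2 10 6 12)(3 4 8 13 11)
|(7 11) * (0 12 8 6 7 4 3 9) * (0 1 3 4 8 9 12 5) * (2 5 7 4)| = |(0 7 11 8 6 4 2 5)(1 3 12 9)| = 8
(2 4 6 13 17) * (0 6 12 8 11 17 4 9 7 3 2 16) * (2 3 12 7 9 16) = (0 6 13 4 7 12 8 11 17 2 16) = [6, 1, 16, 3, 7, 5, 13, 12, 11, 9, 10, 17, 8, 4, 14, 15, 0, 2]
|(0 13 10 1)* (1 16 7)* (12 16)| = |(0 13 10 12 16 7 1)| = 7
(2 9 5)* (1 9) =(1 9 5 2) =[0, 9, 1, 3, 4, 2, 6, 7, 8, 5]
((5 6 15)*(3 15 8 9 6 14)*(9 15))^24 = ((3 9 6 8 15 5 14))^24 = (3 8 14 6 5 9 15)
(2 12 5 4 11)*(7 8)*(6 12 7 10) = (2 7 8 10 6 12 5 4 11) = [0, 1, 7, 3, 11, 4, 12, 8, 10, 9, 6, 2, 5]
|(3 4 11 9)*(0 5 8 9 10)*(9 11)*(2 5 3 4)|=14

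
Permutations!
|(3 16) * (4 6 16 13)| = |(3 13 4 6 16)| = 5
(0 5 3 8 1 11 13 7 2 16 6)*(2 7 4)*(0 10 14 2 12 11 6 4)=[5, 6, 16, 8, 12, 3, 10, 7, 1, 9, 14, 13, 11, 0, 2, 15, 4]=(0 5 3 8 1 6 10 14 2 16 4 12 11 13)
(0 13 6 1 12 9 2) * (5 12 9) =[13, 9, 0, 3, 4, 12, 1, 7, 8, 2, 10, 11, 5, 6] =(0 13 6 1 9 2)(5 12)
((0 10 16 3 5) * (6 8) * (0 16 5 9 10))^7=((3 9 10 5 16)(6 8))^7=(3 10 16 9 5)(6 8)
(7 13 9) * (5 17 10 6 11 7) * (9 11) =(5 17 10 6 9)(7 13 11) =[0, 1, 2, 3, 4, 17, 9, 13, 8, 5, 6, 7, 12, 11, 14, 15, 16, 10]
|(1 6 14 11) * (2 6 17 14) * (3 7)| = 4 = |(1 17 14 11)(2 6)(3 7)|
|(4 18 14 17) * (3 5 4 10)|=|(3 5 4 18 14 17 10)|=7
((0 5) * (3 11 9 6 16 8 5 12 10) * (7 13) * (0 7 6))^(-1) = ((0 12 10 3 11 9)(5 7 13 6 16 8))^(-1) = (0 9 11 3 10 12)(5 8 16 6 13 7)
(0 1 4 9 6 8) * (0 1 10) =[10, 4, 2, 3, 9, 5, 8, 7, 1, 6, 0] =(0 10)(1 4 9 6 8)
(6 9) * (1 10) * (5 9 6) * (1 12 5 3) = (1 10 12 5 9 3) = [0, 10, 2, 1, 4, 9, 6, 7, 8, 3, 12, 11, 5]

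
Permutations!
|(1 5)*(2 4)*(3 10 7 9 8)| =|(1 5)(2 4)(3 10 7 9 8)| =10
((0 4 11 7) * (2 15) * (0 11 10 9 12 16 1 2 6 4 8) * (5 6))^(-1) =(0 8)(1 16 12 9 10 4 6 5 15 2)(7 11)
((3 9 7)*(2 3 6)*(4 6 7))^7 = (2 9 6 3 4)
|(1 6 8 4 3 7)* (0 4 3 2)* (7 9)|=6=|(0 4 2)(1 6 8 3 9 7)|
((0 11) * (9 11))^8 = ((0 9 11))^8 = (0 11 9)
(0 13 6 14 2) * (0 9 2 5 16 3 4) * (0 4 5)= [13, 1, 9, 5, 4, 16, 14, 7, 8, 2, 10, 11, 12, 6, 0, 15, 3]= (0 13 6 14)(2 9)(3 5 16)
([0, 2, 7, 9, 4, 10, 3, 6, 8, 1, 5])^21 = (1 6)(2 3)(5 10)(7 9)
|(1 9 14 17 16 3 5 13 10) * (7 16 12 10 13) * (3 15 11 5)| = 30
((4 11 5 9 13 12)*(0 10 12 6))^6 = (0 9 4)(5 12 6)(10 13 11)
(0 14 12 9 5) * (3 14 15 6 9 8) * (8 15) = (0 8 3 14 12 15 6 9 5) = [8, 1, 2, 14, 4, 0, 9, 7, 3, 5, 10, 11, 15, 13, 12, 6]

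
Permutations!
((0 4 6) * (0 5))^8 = ((0 4 6 5))^8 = (6)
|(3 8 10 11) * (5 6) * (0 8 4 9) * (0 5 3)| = |(0 8 10 11)(3 4 9 5 6)| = 20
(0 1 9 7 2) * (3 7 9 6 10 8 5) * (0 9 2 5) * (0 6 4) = (0 1 4)(2 9)(3 7 5)(6 10 8) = [1, 4, 9, 7, 0, 3, 10, 5, 6, 2, 8]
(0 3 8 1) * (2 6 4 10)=(0 3 8 1)(2 6 4 10)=[3, 0, 6, 8, 10, 5, 4, 7, 1, 9, 2]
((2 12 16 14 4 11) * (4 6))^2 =((2 12 16 14 6 4 11))^2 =(2 16 6 11 12 14 4)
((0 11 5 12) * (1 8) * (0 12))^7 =(12)(0 11 5)(1 8) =((12)(0 11 5)(1 8))^7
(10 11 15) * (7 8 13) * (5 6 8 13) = [0, 1, 2, 3, 4, 6, 8, 13, 5, 9, 11, 15, 12, 7, 14, 10] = (5 6 8)(7 13)(10 11 15)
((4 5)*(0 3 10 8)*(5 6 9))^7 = (0 8 10 3)(4 5 9 6)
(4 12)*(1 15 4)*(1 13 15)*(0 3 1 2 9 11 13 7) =[3, 2, 9, 1, 12, 5, 6, 0, 8, 11, 10, 13, 7, 15, 14, 4] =(0 3 1 2 9 11 13 15 4 12 7)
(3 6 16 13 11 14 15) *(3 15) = (3 6 16 13 11 14) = [0, 1, 2, 6, 4, 5, 16, 7, 8, 9, 10, 14, 12, 11, 3, 15, 13]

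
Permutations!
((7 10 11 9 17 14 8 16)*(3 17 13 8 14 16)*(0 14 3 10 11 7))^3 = ((0 14 3 17 16)(7 11 9 13 8 10))^3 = (0 17 14 16 3)(7 13)(8 11)(9 10)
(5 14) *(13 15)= [0, 1, 2, 3, 4, 14, 6, 7, 8, 9, 10, 11, 12, 15, 5, 13]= (5 14)(13 15)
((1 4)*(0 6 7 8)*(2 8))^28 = ((0 6 7 2 8)(1 4))^28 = (0 2 6 8 7)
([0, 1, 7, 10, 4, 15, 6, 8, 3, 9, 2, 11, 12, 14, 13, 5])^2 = [0, 1, 8, 2, 4, 5, 6, 3, 10, 9, 7, 11, 12, 13, 14, 15]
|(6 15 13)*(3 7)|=|(3 7)(6 15 13)|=6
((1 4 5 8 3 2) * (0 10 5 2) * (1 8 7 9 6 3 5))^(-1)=((0 10 1 4 2 8 5 7 9 6 3))^(-1)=(0 3 6 9 7 5 8 2 4 1 10)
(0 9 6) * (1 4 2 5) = (0 9 6)(1 4 2 5) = [9, 4, 5, 3, 2, 1, 0, 7, 8, 6]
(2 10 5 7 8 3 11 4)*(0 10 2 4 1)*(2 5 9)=[10, 0, 5, 11, 4, 7, 6, 8, 3, 2, 9, 1]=(0 10 9 2 5 7 8 3 11 1)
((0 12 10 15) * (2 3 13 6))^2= ((0 12 10 15)(2 3 13 6))^2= (0 10)(2 13)(3 6)(12 15)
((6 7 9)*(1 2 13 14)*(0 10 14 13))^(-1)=((0 10 14 1 2)(6 7 9))^(-1)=(0 2 1 14 10)(6 9 7)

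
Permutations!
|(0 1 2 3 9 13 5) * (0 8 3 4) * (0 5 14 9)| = 21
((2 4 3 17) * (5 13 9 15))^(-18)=((2 4 3 17)(5 13 9 15))^(-18)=(2 3)(4 17)(5 9)(13 15)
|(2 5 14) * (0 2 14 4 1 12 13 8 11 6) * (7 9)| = |(14)(0 2 5 4 1 12 13 8 11 6)(7 9)| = 10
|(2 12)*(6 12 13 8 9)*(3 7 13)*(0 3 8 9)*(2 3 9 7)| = |(0 9 6 12 3 2 8)(7 13)| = 14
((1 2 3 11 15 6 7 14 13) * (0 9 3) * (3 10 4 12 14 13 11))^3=((0 9 10 4 12 14 11 15 6 7 13 1 2))^3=(0 4 11 7 2 10 14 6 1 9 12 15 13)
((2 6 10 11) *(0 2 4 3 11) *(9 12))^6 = (12)(0 6)(2 10)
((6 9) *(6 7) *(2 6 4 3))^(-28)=(2 9 4)(3 6 7)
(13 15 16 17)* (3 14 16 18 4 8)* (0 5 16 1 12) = (0 5 16 17 13 15 18 4 8 3 14 1 12) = [5, 12, 2, 14, 8, 16, 6, 7, 3, 9, 10, 11, 0, 15, 1, 18, 17, 13, 4]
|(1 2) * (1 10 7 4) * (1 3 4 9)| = 10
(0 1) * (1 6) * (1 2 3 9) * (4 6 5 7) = (0 5 7 4 6 2 3 9 1) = [5, 0, 3, 9, 6, 7, 2, 4, 8, 1]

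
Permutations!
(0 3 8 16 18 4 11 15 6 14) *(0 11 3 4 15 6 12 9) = (0 4 3 8 16 18 15 12 9)(6 14 11) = [4, 1, 2, 8, 3, 5, 14, 7, 16, 0, 10, 6, 9, 13, 11, 12, 18, 17, 15]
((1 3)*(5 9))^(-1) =((1 3)(5 9))^(-1) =(1 3)(5 9)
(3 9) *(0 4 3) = (0 4 3 9) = [4, 1, 2, 9, 3, 5, 6, 7, 8, 0]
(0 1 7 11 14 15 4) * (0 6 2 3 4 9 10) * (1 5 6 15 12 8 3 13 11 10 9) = (0 5 6 2 13 11 14 12 8 3 4 15 1 7 10) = [5, 7, 13, 4, 15, 6, 2, 10, 3, 9, 0, 14, 8, 11, 12, 1]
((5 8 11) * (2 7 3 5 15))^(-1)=((2 7 3 5 8 11 15))^(-1)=(2 15 11 8 5 3 7)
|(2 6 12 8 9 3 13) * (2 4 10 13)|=6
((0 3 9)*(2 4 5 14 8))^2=(0 9 3)(2 5 8 4 14)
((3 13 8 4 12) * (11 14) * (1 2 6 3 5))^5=(1 8 2 4 6 12 3 5 13)(11 14)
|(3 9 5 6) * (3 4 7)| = 6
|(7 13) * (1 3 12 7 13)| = |(13)(1 3 12 7)| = 4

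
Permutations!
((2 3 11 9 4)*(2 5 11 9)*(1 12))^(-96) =(12)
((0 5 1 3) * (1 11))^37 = (0 11 3 5 1)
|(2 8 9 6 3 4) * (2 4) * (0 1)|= |(0 1)(2 8 9 6 3)|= 10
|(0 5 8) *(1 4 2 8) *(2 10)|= |(0 5 1 4 10 2 8)|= 7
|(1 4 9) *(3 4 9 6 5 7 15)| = 6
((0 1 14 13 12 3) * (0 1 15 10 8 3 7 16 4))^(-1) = (0 4 16 7 12 13 14 1 3 8 10 15)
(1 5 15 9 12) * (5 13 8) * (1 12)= (1 13 8 5 15 9)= [0, 13, 2, 3, 4, 15, 6, 7, 5, 1, 10, 11, 12, 8, 14, 9]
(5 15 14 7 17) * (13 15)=[0, 1, 2, 3, 4, 13, 6, 17, 8, 9, 10, 11, 12, 15, 7, 14, 16, 5]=(5 13 15 14 7 17)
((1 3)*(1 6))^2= (1 6 3)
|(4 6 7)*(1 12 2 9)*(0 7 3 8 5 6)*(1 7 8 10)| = |(0 8 5 6 3 10 1 12 2 9 7 4)| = 12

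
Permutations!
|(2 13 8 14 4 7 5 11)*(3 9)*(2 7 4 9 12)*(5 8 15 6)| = 12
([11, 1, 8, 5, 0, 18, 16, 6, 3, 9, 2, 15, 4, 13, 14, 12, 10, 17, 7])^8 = [12, 1, 10, 8, 15, 3, 7, 18, 2, 9, 16, 4, 11, 13, 14, 0, 6, 17, 5]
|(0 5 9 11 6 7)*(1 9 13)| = 8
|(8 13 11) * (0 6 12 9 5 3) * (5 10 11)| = |(0 6 12 9 10 11 8 13 5 3)| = 10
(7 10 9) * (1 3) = [0, 3, 2, 1, 4, 5, 6, 10, 8, 7, 9] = (1 3)(7 10 9)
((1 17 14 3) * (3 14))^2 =(1 3 17)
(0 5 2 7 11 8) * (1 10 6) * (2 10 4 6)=(0 5 10 2 7 11 8)(1 4 6)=[5, 4, 7, 3, 6, 10, 1, 11, 0, 9, 2, 8]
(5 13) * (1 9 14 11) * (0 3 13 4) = [3, 9, 2, 13, 0, 4, 6, 7, 8, 14, 10, 1, 12, 5, 11] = (0 3 13 5 4)(1 9 14 11)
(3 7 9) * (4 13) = (3 7 9)(4 13) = [0, 1, 2, 7, 13, 5, 6, 9, 8, 3, 10, 11, 12, 4]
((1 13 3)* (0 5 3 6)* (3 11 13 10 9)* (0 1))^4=((0 5 11 13 6 1 10 9 3))^4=(0 6 3 13 9 11 10 5 1)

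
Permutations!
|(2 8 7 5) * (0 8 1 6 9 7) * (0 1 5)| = 6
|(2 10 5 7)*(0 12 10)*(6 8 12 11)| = 9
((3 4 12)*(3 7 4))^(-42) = ((4 12 7))^(-42) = (12)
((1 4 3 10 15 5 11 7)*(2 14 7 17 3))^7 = ((1 4 2 14 7)(3 10 15 5 11 17))^7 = (1 2 7 4 14)(3 10 15 5 11 17)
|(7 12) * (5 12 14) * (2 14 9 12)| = |(2 14 5)(7 9 12)| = 3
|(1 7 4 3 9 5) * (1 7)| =|(3 9 5 7 4)| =5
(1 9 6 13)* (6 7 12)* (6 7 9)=(1 6 13)(7 12)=[0, 6, 2, 3, 4, 5, 13, 12, 8, 9, 10, 11, 7, 1]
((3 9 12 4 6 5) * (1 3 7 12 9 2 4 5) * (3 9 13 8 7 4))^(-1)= (1 6 4 5 12 7 8 13 9)(2 3)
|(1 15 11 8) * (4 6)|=|(1 15 11 8)(4 6)|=4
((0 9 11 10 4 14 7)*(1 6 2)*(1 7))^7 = ((0 9 11 10 4 14 1 6 2 7))^7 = (0 6 4 9 2 14 11 7 1 10)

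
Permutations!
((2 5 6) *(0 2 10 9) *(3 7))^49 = (0 2 5 6 10 9)(3 7) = ((0 2 5 6 10 9)(3 7))^49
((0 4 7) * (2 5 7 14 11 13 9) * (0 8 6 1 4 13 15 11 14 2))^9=(1 2 7 6 4 5 8)(11 15)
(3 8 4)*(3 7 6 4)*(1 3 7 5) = (1 3 8 7 6 4 5) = [0, 3, 2, 8, 5, 1, 4, 6, 7]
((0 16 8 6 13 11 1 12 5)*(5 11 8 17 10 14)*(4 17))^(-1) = ((0 16 4 17 10 14 5)(1 12 11)(6 13 8))^(-1) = (0 5 14 10 17 4 16)(1 11 12)(6 8 13)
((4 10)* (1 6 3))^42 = ((1 6 3)(4 10))^42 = (10)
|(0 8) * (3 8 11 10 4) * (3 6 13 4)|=15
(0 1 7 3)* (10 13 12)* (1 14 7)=(0 14 7 3)(10 13 12)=[14, 1, 2, 0, 4, 5, 6, 3, 8, 9, 13, 11, 10, 12, 7]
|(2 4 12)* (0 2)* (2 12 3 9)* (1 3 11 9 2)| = 6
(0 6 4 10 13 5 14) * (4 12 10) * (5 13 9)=(0 6 12 10 9 5 14)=[6, 1, 2, 3, 4, 14, 12, 7, 8, 5, 9, 11, 10, 13, 0]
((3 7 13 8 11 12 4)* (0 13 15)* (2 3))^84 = (0 12 7 8 2)(3 13 4 15 11) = ((0 13 8 11 12 4 2 3 7 15))^84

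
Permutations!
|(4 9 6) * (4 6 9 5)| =2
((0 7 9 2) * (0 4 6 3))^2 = ((0 7 9 2 4 6 3))^2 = (0 9 4 3 7 2 6)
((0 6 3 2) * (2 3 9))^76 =((0 6 9 2))^76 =(9)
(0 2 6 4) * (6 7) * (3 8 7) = (0 2 3 8 7 6 4) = [2, 1, 3, 8, 0, 5, 4, 6, 7]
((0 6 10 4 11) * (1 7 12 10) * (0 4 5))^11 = ((0 6 1 7 12 10 5)(4 11))^11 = (0 12 6 10 1 5 7)(4 11)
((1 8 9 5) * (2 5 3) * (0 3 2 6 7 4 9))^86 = ((0 3 6 7 4 9 2 5 1 8))^86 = (0 2 6 1 4)(3 5 7 8 9)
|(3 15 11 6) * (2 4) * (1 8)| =|(1 8)(2 4)(3 15 11 6)| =4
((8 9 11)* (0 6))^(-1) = (0 6)(8 11 9)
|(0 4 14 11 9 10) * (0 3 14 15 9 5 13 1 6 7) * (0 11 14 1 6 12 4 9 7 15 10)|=30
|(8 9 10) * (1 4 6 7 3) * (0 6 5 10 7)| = 8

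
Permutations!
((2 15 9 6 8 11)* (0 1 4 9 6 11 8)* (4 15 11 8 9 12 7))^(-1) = (0 6 15 1)(2 11)(4 7 12)(8 9)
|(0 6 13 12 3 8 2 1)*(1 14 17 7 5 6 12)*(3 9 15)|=14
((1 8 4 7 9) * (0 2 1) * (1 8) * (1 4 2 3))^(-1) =(0 9 7 4 1 3)(2 8)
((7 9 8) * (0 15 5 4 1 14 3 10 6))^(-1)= ((0 15 5 4 1 14 3 10 6)(7 9 8))^(-1)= (0 6 10 3 14 1 4 5 15)(7 8 9)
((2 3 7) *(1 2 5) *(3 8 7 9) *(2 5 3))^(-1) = ((1 5)(2 8 7 3 9))^(-1) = (1 5)(2 9 3 7 8)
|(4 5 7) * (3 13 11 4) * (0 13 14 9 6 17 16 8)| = |(0 13 11 4 5 7 3 14 9 6 17 16 8)| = 13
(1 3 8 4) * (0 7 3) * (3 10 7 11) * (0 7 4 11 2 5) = (0 2 5)(1 7 10 4)(3 8 11) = [2, 7, 5, 8, 1, 0, 6, 10, 11, 9, 4, 3]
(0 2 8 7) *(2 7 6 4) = (0 7)(2 8 6 4) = [7, 1, 8, 3, 2, 5, 4, 0, 6]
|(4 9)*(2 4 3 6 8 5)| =7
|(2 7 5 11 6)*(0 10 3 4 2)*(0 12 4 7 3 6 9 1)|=12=|(0 10 6 12 4 2 3 7 5 11 9 1)|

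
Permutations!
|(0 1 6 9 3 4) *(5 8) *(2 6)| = 14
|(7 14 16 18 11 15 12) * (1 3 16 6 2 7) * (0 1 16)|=|(0 1 3)(2 7 14 6)(11 15 12 16 18)|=60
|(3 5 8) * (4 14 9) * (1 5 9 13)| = 8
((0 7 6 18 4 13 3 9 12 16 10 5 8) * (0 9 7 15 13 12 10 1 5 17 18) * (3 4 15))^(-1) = (0 6 7 3)(1 16 12 4 13 15 18 17 10 9 8 5)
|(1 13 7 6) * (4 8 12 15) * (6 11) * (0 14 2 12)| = 35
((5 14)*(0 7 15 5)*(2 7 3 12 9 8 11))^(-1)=((0 3 12 9 8 11 2 7 15 5 14))^(-1)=(0 14 5 15 7 2 11 8 9 12 3)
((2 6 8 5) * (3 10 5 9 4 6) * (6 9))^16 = (10)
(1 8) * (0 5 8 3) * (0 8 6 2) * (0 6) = (0 5)(1 3 8)(2 6) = [5, 3, 6, 8, 4, 0, 2, 7, 1]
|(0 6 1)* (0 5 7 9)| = |(0 6 1 5 7 9)| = 6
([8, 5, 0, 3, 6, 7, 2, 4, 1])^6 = [6, 0, 4, 3, 5, 8, 7, 1, 2]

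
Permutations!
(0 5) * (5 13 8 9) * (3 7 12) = (0 13 8 9 5)(3 7 12) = [13, 1, 2, 7, 4, 0, 6, 12, 9, 5, 10, 11, 3, 8]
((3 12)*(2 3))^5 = (2 12 3)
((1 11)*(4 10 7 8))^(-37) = (1 11)(4 8 7 10)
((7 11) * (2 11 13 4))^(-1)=((2 11 7 13 4))^(-1)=(2 4 13 7 11)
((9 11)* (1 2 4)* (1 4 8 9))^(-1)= (1 11 9 8 2)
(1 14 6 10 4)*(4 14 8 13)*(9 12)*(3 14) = (1 8 13 4)(3 14 6 10)(9 12) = [0, 8, 2, 14, 1, 5, 10, 7, 13, 12, 3, 11, 9, 4, 6]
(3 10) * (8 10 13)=(3 13 8 10)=[0, 1, 2, 13, 4, 5, 6, 7, 10, 9, 3, 11, 12, 8]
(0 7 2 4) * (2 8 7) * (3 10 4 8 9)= [2, 1, 8, 10, 0, 5, 6, 9, 7, 3, 4]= (0 2 8 7 9 3 10 4)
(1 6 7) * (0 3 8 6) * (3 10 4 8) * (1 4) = (0 10 1)(4 8 6 7) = [10, 0, 2, 3, 8, 5, 7, 4, 6, 9, 1]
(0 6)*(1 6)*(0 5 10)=(0 1 6 5 10)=[1, 6, 2, 3, 4, 10, 5, 7, 8, 9, 0]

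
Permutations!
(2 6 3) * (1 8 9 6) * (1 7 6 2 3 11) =[0, 8, 7, 3, 4, 5, 11, 6, 9, 2, 10, 1] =(1 8 9 2 7 6 11)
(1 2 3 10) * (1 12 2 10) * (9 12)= (1 10 9 12 2 3)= [0, 10, 3, 1, 4, 5, 6, 7, 8, 12, 9, 11, 2]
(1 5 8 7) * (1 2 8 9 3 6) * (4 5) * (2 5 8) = [0, 4, 2, 6, 8, 9, 1, 5, 7, 3] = (1 4 8 7 5 9 3 6)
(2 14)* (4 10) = (2 14)(4 10) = [0, 1, 14, 3, 10, 5, 6, 7, 8, 9, 4, 11, 12, 13, 2]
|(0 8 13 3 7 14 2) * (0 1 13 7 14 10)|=20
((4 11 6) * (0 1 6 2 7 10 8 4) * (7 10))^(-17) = (0 1 6)(2 4 10 11 8)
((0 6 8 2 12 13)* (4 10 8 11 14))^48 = (0 12 8 4 11)(2 10 14 6 13) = ((0 6 11 14 4 10 8 2 12 13))^48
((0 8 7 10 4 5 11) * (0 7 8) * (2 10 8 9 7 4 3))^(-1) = (2 3 10)(4 11 5)(7 9 8)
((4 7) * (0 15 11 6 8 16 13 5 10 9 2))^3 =((0 15 11 6 8 16 13 5 10 9 2)(4 7))^3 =(0 6 13 9 15 8 5 2 11 16 10)(4 7)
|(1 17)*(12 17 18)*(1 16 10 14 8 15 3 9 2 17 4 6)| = 45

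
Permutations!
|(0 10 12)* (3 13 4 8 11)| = |(0 10 12)(3 13 4 8 11)| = 15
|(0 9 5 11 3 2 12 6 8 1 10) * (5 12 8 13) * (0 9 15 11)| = 13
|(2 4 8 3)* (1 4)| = 5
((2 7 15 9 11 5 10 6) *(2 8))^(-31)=(2 5 7 10 15 6 9 8 11)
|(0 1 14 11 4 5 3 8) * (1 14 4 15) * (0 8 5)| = 6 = |(0 14 11 15 1 4)(3 5)|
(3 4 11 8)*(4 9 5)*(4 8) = (3 9 5 8)(4 11) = [0, 1, 2, 9, 11, 8, 6, 7, 3, 5, 10, 4]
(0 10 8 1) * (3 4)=[10, 0, 2, 4, 3, 5, 6, 7, 1, 9, 8]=(0 10 8 1)(3 4)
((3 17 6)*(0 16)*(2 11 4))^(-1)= ((0 16)(2 11 4)(3 17 6))^(-1)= (0 16)(2 4 11)(3 6 17)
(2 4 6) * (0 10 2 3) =(0 10 2 4 6 3) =[10, 1, 4, 0, 6, 5, 3, 7, 8, 9, 2]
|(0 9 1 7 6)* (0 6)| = 4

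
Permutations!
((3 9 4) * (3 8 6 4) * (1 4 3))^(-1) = ((1 4 8 6 3 9))^(-1) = (1 9 3 6 8 4)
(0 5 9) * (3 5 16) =(0 16 3 5 9) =[16, 1, 2, 5, 4, 9, 6, 7, 8, 0, 10, 11, 12, 13, 14, 15, 3]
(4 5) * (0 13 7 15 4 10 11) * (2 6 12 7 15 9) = (0 13 15 4 5 10 11)(2 6 12 7 9) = [13, 1, 6, 3, 5, 10, 12, 9, 8, 2, 11, 0, 7, 15, 14, 4]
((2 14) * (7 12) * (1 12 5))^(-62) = (14)(1 7)(5 12)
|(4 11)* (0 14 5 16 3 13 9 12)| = |(0 14 5 16 3 13 9 12)(4 11)| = 8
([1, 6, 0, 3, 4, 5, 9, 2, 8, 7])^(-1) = [2, 0, 7, 3, 4, 5, 1, 9, 8, 6]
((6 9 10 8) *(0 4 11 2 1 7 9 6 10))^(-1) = (0 9 7 1 2 11 4)(8 10)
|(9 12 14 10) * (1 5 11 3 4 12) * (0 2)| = 18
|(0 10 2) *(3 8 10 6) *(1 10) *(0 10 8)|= 6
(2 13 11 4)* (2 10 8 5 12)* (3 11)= (2 13 3 11 4 10 8 5 12)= [0, 1, 13, 11, 10, 12, 6, 7, 5, 9, 8, 4, 2, 3]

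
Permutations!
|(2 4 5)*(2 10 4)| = 3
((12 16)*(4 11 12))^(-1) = (4 16 12 11)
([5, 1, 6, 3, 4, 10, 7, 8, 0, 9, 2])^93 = (0 10 6 8 5 2 7)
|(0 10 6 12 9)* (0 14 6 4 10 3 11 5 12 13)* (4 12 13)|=30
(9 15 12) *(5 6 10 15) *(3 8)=[0, 1, 2, 8, 4, 6, 10, 7, 3, 5, 15, 11, 9, 13, 14, 12]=(3 8)(5 6 10 15 12 9)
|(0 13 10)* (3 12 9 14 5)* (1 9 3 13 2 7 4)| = |(0 2 7 4 1 9 14 5 13 10)(3 12)| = 10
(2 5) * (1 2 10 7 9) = (1 2 5 10 7 9) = [0, 2, 5, 3, 4, 10, 6, 9, 8, 1, 7]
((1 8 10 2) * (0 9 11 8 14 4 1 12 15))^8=((0 9 11 8 10 2 12 15)(1 14 4))^8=(15)(1 4 14)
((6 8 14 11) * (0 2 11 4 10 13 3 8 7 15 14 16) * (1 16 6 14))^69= (0 16 1 15 7 6 8 3 13 10 4 14 11 2)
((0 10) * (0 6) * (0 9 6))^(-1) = (0 10)(6 9)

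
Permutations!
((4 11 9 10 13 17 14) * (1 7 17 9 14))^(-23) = ((1 7 17)(4 11 14)(9 10 13))^(-23) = (1 7 17)(4 11 14)(9 10 13)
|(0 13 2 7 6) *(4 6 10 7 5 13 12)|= |(0 12 4 6)(2 5 13)(7 10)|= 12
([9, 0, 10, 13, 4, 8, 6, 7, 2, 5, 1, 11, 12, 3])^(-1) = (0 1 10 2 8 5 9)(3 13)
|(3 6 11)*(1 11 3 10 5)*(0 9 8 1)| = 14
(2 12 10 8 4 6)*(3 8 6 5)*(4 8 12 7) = [0, 1, 7, 12, 5, 3, 2, 4, 8, 9, 6, 11, 10] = (2 7 4 5 3 12 10 6)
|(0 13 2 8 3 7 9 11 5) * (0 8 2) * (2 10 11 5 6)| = 20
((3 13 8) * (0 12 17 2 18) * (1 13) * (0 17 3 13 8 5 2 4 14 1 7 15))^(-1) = ((0 12 3 7 15)(1 8 13 5 2 18 17 4 14))^(-1) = (0 15 7 3 12)(1 14 4 17 18 2 5 13 8)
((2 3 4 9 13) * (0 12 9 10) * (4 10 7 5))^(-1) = ((0 12 9 13 2 3 10)(4 7 5))^(-1) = (0 10 3 2 13 9 12)(4 5 7)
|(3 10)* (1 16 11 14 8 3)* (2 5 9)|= |(1 16 11 14 8 3 10)(2 5 9)|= 21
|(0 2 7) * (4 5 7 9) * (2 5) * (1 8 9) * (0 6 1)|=|(0 5 7 6 1 8 9 4 2)|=9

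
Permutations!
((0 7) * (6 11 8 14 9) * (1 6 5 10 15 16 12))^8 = (1 15 9 11 12 10 14 6 16 5 8)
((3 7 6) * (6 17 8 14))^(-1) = (3 6 14 8 17 7)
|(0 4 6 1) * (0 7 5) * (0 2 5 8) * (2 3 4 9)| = |(0 9 2 5 3 4 6 1 7 8)| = 10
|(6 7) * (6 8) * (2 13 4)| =3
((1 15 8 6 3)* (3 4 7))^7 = ((1 15 8 6 4 7 3))^7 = (15)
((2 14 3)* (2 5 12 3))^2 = ((2 14)(3 5 12))^2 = (14)(3 12 5)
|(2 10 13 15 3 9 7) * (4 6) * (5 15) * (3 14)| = |(2 10 13 5 15 14 3 9 7)(4 6)| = 18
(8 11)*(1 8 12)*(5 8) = (1 5 8 11 12) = [0, 5, 2, 3, 4, 8, 6, 7, 11, 9, 10, 12, 1]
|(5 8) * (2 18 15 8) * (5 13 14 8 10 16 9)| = 21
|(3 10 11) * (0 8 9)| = 3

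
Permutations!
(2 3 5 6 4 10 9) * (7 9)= (2 3 5 6 4 10 7 9)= [0, 1, 3, 5, 10, 6, 4, 9, 8, 2, 7]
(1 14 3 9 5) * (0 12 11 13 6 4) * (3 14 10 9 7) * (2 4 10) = [12, 2, 4, 7, 0, 1, 10, 3, 8, 5, 9, 13, 11, 6, 14] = (14)(0 12 11 13 6 10 9 5 1 2 4)(3 7)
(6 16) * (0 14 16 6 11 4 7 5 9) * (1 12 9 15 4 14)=[1, 12, 2, 3, 7, 15, 6, 5, 8, 0, 10, 14, 9, 13, 16, 4, 11]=(0 1 12 9)(4 7 5 15)(11 14 16)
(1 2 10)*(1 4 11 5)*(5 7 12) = [0, 2, 10, 3, 11, 1, 6, 12, 8, 9, 4, 7, 5] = (1 2 10 4 11 7 12 5)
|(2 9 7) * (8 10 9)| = |(2 8 10 9 7)| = 5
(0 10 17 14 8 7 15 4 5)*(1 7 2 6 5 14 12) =[10, 7, 6, 3, 14, 0, 5, 15, 2, 9, 17, 11, 1, 13, 8, 4, 16, 12] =(0 10 17 12 1 7 15 4 14 8 2 6 5)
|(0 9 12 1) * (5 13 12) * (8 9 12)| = |(0 12 1)(5 13 8 9)| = 12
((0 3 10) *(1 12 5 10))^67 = (0 3 1 12 5 10)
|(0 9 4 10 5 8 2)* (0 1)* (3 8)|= |(0 9 4 10 5 3 8 2 1)|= 9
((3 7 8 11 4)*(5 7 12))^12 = (3 11 7 12 4 8 5) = ((3 12 5 7 8 11 4))^12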